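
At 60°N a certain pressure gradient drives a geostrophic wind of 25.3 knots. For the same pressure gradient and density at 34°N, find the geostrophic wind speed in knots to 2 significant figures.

With the same pressure gradient and density, V_g ∝ 1/f ∝ 1/sin φ.
V₂ = V₁ · sin φ₁ / sin φ₂ = 25.3 × sin 60° / sin 34°
V₂ = 25.3 × 0.8660/0.5592 = 39 knots

39 knots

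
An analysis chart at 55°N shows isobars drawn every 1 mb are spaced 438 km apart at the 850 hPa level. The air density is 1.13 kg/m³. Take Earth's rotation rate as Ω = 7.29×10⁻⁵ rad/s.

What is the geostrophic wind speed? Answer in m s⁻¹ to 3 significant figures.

Coriolis parameter at 55°N:
f = 2Ω sin φ = 2 × 7.29×10⁻⁵ × sin 55° = 1.19×10⁻⁴ s⁻¹
Pressure gradient: |∂P/∂n| = 100 Pa / 438000 m = 2.28×10⁻⁴ Pa/m
Geostrophic balance (pressure-gradient force = Coriolis force):
V_g = (1/(fρ)) |∂P/∂n| = 2.28×10⁻⁴ / (1.19×10⁻⁴ × 1.13) = 1.69 m/s

1.69 m s⁻¹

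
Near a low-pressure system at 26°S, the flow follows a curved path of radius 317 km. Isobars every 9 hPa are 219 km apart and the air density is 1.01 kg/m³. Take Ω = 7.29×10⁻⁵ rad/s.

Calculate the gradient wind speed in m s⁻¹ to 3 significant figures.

27.2 m s⁻¹

Coriolis parameter at 26°S:
f = 2Ω sin φ = 2 × 7.29×10⁻⁵ × sin 26° = 6.39×10⁻⁵ s⁻¹
Pressure gradient: |∂P/∂n| = 900 Pa / 219000 m = 4.11×10⁻³ Pa/m
Geostrophic speed: V_g = |∂P/∂n|/(fρ) = 4.11×10⁻³/(6.39×10⁻⁵ × 1.01) = 63.7 m/s
Around a low, centrifugal force acts outward with Coriolis, so pressure-gradient force balances both:
(1/ρ)|∂P/∂n| = fV + V²/R  →  V² + fR·V − fR·V_g = 0
With fR = 6.39×10⁻⁵ × 317×10³ m = 20.3 m/s:
V = [−fR + √((fR)² + 4 fR V_g)]/2 = [−20.3 + √(20.3² + 4×20.3×63.7)]/2 = 27.2 m/s
Subgeostrophic (V < V_g = 63.7 m/s), as expected around a low.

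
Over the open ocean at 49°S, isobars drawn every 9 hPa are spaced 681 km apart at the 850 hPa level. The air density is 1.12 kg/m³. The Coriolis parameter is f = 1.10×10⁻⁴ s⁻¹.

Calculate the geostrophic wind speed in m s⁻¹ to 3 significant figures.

Pressure gradient: |∂P/∂n| = 900 Pa / 681000 m = 1.32×10⁻³ Pa/m
Geostrophic balance (pressure-gradient force = Coriolis force):
V_g = (1/(fρ)) |∂P/∂n| = 1.32×10⁻³ / (1.10×10⁻⁴ × 1.12) = 10.7 m/s

10.7 m s⁻¹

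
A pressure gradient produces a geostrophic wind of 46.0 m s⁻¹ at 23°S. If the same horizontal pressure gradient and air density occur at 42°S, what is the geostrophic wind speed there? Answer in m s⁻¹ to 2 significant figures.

27 m s⁻¹

With the same pressure gradient and density, V_g ∝ 1/f ∝ 1/sin φ.
V₂ = V₁ · sin φ₁ / sin φ₂ = 46.0 × sin 23° / sin 42°
V₂ = 46.0 × 0.3907/0.6691 = 27 m s⁻¹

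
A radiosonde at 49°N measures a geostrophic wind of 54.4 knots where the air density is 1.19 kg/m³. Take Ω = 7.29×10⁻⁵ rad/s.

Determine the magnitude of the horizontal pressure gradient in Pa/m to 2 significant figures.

Coriolis parameter at 49°N:
f = 2Ω sin φ = 2 × 7.29×10⁻⁵ × sin 49° = 1.10×10⁻⁴ s⁻¹
Wind speed in SI: 54.4 knots = 28.0 m/s
Geostrophic balance rearranged: |∂P/∂n| = f ρ V_g
|∂P/∂n| = 1.10×10⁻⁴ × 1.19 × 28.0 = 3.66×10⁻³ Pa/m

3.7×10⁻³ Pa/m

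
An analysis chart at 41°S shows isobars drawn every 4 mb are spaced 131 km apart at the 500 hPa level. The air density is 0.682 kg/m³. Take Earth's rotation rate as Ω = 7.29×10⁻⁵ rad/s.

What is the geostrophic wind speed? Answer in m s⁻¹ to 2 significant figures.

Coriolis parameter at 41°S:
f = 2Ω sin φ = 2 × 7.29×10⁻⁵ × sin 41° = 9.57×10⁻⁵ s⁻¹
Pressure gradient: |∂P/∂n| = 400 Pa / 131000 m = 3.05×10⁻³ Pa/m
Geostrophic balance (pressure-gradient force = Coriolis force):
V_g = (1/(fρ)) |∂P/∂n| = 3.05×10⁻³ / (9.57×10⁻⁵ × 0.682) = 46.8 m/s

47 m s⁻¹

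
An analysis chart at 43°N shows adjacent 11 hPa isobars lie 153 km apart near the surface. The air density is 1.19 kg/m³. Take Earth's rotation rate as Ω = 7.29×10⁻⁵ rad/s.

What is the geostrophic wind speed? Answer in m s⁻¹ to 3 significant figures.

Coriolis parameter at 43°N:
f = 2Ω sin φ = 2 × 7.29×10⁻⁵ × sin 43° = 9.94×10⁻⁵ s⁻¹
Pressure gradient: |∂P/∂n| = 1100 Pa / 153000 m = 7.19×10⁻³ Pa/m
Geostrophic balance (pressure-gradient force = Coriolis force):
V_g = (1/(fρ)) |∂P/∂n| = 7.19×10⁻³ / (9.94×10⁻⁵ × 1.19) = 60.8 m/s

60.8 m s⁻¹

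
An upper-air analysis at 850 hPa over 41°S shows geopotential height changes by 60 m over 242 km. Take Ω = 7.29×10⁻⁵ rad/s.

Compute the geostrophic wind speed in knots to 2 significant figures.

49 knots

Coriolis parameter at 41°S:
f = 2Ω sin φ = 2 × 7.29×10⁻⁵ × sin 41° = 9.57×10⁻⁵ s⁻¹
Height gradient: |∂Z/∂n| = 60 m / 242000 m = 2.48×10⁻⁴
On a pressure surface, geostrophic balance gives V_g = (g/f)|∂Z/∂n|:
V_g = 9.81 × 2.48×10⁻⁴ / 9.57×10⁻⁵ = 25.4 m/s
Converting: 25.4 m/s × 1.944 = 49 knots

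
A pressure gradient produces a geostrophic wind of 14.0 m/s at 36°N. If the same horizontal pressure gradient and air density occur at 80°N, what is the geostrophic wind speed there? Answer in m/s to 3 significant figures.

With the same pressure gradient and density, V_g ∝ 1/f ∝ 1/sin φ.
V₂ = V₁ · sin φ₁ / sin φ₂ = 14.0 × sin 36° / sin 80°
V₂ = 14.0 × 0.5878/0.9848 = 8.36 m/s

8.36 m/s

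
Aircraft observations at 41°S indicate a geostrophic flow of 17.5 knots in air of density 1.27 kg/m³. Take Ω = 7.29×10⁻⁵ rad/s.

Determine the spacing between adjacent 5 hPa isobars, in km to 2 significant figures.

Coriolis parameter at 41°S:
f = 2Ω sin φ = 2 × 7.29×10⁻⁵ × sin 41° = 9.57×10⁻⁵ s⁻¹
Wind speed in SI: 17.5 knots = 9.00 m/s
Geostrophic balance rearranged: |∂P/∂n| = f ρ V_g
|∂P/∂n| = 9.57×10⁻⁵ × 1.27 × 9.00 = 1.09×10⁻³ Pa/m
Isobar spacing: Δn = ΔP/|∂P/∂n| = 500 Pa / 1.09×10⁻³ Pa/m = 457183 m ≈ 460 km

460 km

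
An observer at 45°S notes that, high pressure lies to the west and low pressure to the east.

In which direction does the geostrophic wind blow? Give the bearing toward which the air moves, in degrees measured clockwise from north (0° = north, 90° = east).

The pressure-gradient force points toward the east (bearing 090°).
Geostrophic balance: in the Southern Hemisphere the Coriolis force deflects motion to the left, so the geostrophic wind blows 90° to the left of the pressure-gradient force (low pressure on the right).
Rotating 090° by 90° counterclockwise gives 000° — the wind blows toward the north.

000°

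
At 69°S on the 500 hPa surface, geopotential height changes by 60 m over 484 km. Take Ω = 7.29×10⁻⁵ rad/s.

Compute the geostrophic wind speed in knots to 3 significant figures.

Coriolis parameter at 69°S:
f = 2Ω sin φ = 2 × 7.29×10⁻⁵ × sin 69° = 1.36×10⁻⁴ s⁻¹
Height gradient: |∂Z/∂n| = 60 m / 484000 m = 1.24×10⁻⁴
On a pressure surface, geostrophic balance gives V_g = (g/f)|∂Z/∂n|:
V_g = 9.81 × 1.24×10⁻⁴ / 1.36×10⁻⁴ = 8.93 m/s
Converting: 8.93 m/s × 1.944 = 17.4 knots

17.4 knots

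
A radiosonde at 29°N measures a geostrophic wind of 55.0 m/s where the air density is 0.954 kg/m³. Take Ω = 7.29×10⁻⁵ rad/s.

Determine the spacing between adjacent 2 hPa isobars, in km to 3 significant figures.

Coriolis parameter at 29°N:
f = 2Ω sin φ = 2 × 7.29×10⁻⁵ × sin 29° = 7.07×10⁻⁵ s⁻¹
Geostrophic balance rearranged: |∂P/∂n| = f ρ V_g
|∂P/∂n| = 7.07×10⁻⁵ × 0.954 × 55.0 = 3.71×10⁻³ Pa/m
Isobar spacing: Δn = ΔP/|∂P/∂n| = 200 Pa / 3.71×10⁻³ Pa/m = 53925 m ≈ 53.9 km

53.9 km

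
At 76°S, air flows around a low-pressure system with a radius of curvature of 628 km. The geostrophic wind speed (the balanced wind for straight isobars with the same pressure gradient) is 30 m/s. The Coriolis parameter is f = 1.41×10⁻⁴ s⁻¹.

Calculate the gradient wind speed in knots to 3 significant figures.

46.0 knots

Around a low, centrifugal force acts outward with Coriolis, so pressure-gradient force balances both:
(1/ρ)|∂P/∂n| = fV + V²/R  →  V² + fR·V − fR·V_g = 0
With fR = 1.41×10⁻⁴ × 628×10³ m = 88.5 m/s:
V = [−fR + √((fR)² + 4 fR V_g)]/2 = [−88.5 + √(88.5² + 4×88.5×30)]/2 = 23.7 m/s
Subgeostrophic (V < V_g = 30 m/s), as expected around a low.
Converting: 23.7 m/s × 1.944 = 46.0 knots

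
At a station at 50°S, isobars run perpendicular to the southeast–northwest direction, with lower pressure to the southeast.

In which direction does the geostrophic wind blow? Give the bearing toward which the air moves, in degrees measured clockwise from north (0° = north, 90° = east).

The pressure-gradient force points toward the southeast (bearing 135°).
Geostrophic balance: in the Southern Hemisphere the Coriolis force deflects motion to the left, so the geostrophic wind blows 90° to the left of the pressure-gradient force (low pressure on the right).
Rotating 135° by 90° counterclockwise gives 045° — the wind blows toward the northeast.

045°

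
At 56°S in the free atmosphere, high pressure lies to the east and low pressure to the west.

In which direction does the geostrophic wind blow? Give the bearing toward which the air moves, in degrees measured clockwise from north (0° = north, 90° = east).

180°

The pressure-gradient force points toward the west (bearing 270°).
Geostrophic balance: in the Southern Hemisphere the Coriolis force deflects motion to the left, so the geostrophic wind blows 90° to the left of the pressure-gradient force (low pressure on the right).
Rotating 270° by 90° counterclockwise gives 180° — the wind blows toward the south.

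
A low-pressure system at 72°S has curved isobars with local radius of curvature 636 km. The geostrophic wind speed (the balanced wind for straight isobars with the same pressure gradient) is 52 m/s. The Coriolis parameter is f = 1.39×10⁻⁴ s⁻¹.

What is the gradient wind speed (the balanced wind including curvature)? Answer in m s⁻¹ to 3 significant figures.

Around a low, centrifugal force acts outward with Coriolis, so pressure-gradient force balances both:
(1/ρ)|∂P/∂n| = fV + V²/R  →  V² + fR·V − fR·V_g = 0
With fR = 1.39×10⁻⁴ × 636×10³ m = 88.4 m/s:
V = [−fR + √((fR)² + 4 fR V_g)]/2 = [−88.4 + √(88.4² + 4×88.4×52)]/2 = 36.7 m/s
Subgeostrophic (V < V_g = 52 m/s), as expected around a low.

36.7 m s⁻¹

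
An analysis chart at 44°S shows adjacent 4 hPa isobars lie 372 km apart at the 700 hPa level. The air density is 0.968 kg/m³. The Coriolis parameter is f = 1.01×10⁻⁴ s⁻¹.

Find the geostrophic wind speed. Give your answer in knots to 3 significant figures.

Pressure gradient: |∂P/∂n| = 400 Pa / 372000 m = 1.08×10⁻³ Pa/m
Geostrophic balance (pressure-gradient force = Coriolis force):
V_g = (1/(fρ)) |∂P/∂n| = 1.08×10⁻³ / (1.01×10⁻⁴ × 0.968) = 11.0 m/s
Converting: 11.0 m/s × 1.944 = 21.4 knots

21.4 knots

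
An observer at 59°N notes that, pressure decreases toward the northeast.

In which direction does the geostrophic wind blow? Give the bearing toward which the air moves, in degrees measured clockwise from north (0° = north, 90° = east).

The pressure-gradient force points toward the northeast (bearing 045°).
Geostrophic balance: in the Northern Hemisphere the Coriolis force deflects motion to the right, so the geostrophic wind blows 90° to the right of the pressure-gradient force (low pressure on the left).
Rotating 045° by 90° clockwise gives 135° — the wind blows toward the southeast.

135°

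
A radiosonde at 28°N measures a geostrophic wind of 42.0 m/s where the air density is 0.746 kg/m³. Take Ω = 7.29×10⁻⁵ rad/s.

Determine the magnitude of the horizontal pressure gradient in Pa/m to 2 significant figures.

2.1×10⁻³ Pa/m

Coriolis parameter at 28°N:
f = 2Ω sin φ = 2 × 7.29×10⁻⁵ × sin 28° = 6.84×10⁻⁵ s⁻¹
Geostrophic balance rearranged: |∂P/∂n| = f ρ V_g
|∂P/∂n| = 6.84×10⁻⁵ × 0.746 × 42.0 = 2.14×10⁻³ Pa/m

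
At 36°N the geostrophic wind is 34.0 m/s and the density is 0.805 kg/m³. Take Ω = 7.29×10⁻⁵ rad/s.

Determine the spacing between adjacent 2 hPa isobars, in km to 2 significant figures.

Coriolis parameter at 36°N:
f = 2Ω sin φ = 2 × 7.29×10⁻⁵ × sin 36° = 8.57×10⁻⁵ s⁻¹
Geostrophic balance rearranged: |∂P/∂n| = f ρ V_g
|∂P/∂n| = 8.57×10⁻⁵ × 0.805 × 34.0 = 2.35×10⁻³ Pa/m
Isobar spacing: Δn = ΔP/|∂P/∂n| = 200 Pa / 2.35×10⁻³ Pa/m = 85267 m ≈ 85 km

85 km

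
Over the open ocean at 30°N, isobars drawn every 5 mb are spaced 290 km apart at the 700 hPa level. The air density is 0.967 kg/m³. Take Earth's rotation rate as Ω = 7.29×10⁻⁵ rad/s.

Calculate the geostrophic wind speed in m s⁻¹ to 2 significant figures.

Coriolis parameter at 30°N:
f = 2Ω sin φ = 2 × 7.29×10⁻⁵ × sin 30° = 7.29×10⁻⁵ s⁻¹
Pressure gradient: |∂P/∂n| = 500 Pa / 290000 m = 1.72×10⁻³ Pa/m
Geostrophic balance (pressure-gradient force = Coriolis force):
V_g = (1/(fρ)) |∂P/∂n| = 1.72×10⁻³ / (7.29×10⁻⁵ × 0.967) = 24.5 m/s

24 m s⁻¹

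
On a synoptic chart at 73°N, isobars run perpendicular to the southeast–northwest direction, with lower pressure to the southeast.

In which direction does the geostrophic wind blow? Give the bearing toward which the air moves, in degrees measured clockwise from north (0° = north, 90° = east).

The pressure-gradient force points toward the southeast (bearing 135°).
Geostrophic balance: in the Northern Hemisphere the Coriolis force deflects motion to the right, so the geostrophic wind blows 90° to the right of the pressure-gradient force (low pressure on the left).
Rotating 135° by 90° clockwise gives 225° — the wind blows toward the southwest.

225°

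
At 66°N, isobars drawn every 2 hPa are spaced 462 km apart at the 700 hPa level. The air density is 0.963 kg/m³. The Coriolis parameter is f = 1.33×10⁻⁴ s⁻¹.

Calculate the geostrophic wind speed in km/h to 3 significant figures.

Pressure gradient: |∂P/∂n| = 200 Pa / 462000 m = 4.33×10⁻⁴ Pa/m
Geostrophic balance (pressure-gradient force = Coriolis force):
V_g = (1/(fρ)) |∂P/∂n| = 4.33×10⁻⁴ / (1.33×10⁻⁴ × 0.963) = 3.38 m/s
Converting: 3.38 m/s × 3.6 = 12.2 km/h

12.2 km/h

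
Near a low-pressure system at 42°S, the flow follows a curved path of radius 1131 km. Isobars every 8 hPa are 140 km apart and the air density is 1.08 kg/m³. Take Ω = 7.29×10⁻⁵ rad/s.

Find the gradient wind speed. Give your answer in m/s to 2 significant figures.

Coriolis parameter at 42°S:
f = 2Ω sin φ = 2 × 7.29×10⁻⁵ × sin 42° = 9.76×10⁻⁵ s⁻¹
Pressure gradient: |∂P/∂n| = 800 Pa / 140000 m = 5.71×10⁻³ Pa/m
Geostrophic speed: V_g = |∂P/∂n|/(fρ) = 5.71×10⁻³/(9.76×10⁻⁵ × 1.08) = 54.2 m/s
Around a low, centrifugal force acts outward with Coriolis, so pressure-gradient force balances both:
(1/ρ)|∂P/∂n| = fV + V²/R  →  V² + fR·V − fR·V_g = 0
With fR = 9.76×10⁻⁵ × 1131×10³ m = 110 m/s:
V = [−fR + √((fR)² + 4 fR V_g)]/2 = [−110 + √(110² + 4×110×54.2)]/2 = 39.8 m/s
Subgeostrophic (V < V_g = 54.2 m/s), as expected around a low.

40 m/s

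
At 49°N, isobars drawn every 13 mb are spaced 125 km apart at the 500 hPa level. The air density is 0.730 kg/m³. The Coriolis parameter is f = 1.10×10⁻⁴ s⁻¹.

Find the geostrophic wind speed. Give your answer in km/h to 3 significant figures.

466 km/h

Pressure gradient: |∂P/∂n| = 1300 Pa / 125000 m = 1.04×10⁻² Pa/m
Geostrophic balance (pressure-gradient force = Coriolis force):
V_g = (1/(fρ)) |∂P/∂n| = 1.04×10⁻² / (1.10×10⁻⁴ × 0.730) = 130 m/s
Converting: 130 m/s × 3.6 = 466 km/h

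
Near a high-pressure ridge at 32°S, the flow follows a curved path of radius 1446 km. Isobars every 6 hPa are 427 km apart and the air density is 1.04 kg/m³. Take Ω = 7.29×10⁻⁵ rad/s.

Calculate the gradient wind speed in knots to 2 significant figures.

Coriolis parameter at 32°S:
f = 2Ω sin φ = 2 × 7.29×10⁻⁵ × sin 32° = 7.73×10⁻⁵ s⁻¹
Pressure gradient: |∂P/∂n| = 600 Pa / 427000 m = 1.41×10⁻³ Pa/m
Geostrophic speed: V_g = |∂P/∂n|/(fρ) = 1.41×10⁻³/(7.73×10⁻⁵ × 1.04) = 17.5 m/s
Around a high, pressure-gradient force acts outward with centrifugal, so Coriolis balances both:
fV = (1/ρ)|∂P/∂n| + V²/R  →  V² − fR·V + fR·V_g = 0
With fR = 7.73×10⁻⁵ × 1446×10³ m = 112 m/s:
V = [fR − √((fR)² − 4 fR V_g)]/2 = [112 − √(112² − 4×112×17.5)]/2 = 21.7 m/s
Supergeostrophic (V > V_g = 17.5 m/s), as expected around a high.
Converting: 21.7 m/s × 1.944 = 42 knots

42 knots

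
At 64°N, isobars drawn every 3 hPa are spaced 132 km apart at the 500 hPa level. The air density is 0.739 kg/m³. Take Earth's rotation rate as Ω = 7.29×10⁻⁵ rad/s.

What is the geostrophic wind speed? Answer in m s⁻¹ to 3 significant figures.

Coriolis parameter at 64°N:
f = 2Ω sin φ = 2 × 7.29×10⁻⁵ × sin 64° = 1.31×10⁻⁴ s⁻¹
Pressure gradient: |∂P/∂n| = 300 Pa / 132000 m = 2.27×10⁻³ Pa/m
Geostrophic balance (pressure-gradient force = Coriolis force):
V_g = (1/(fρ)) |∂P/∂n| = 2.27×10⁻³ / (1.31×10⁻⁴ × 0.739) = 23.5 m/s

23.5 m s⁻¹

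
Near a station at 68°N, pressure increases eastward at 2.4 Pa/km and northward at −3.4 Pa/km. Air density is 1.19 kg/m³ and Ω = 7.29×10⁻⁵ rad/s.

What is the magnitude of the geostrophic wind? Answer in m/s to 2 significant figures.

Coriolis parameter at 68°N:
f = 2Ω sin φ = 2 × 7.29×10⁻⁵ × sin 68° = 1.35×10⁻⁴ s⁻¹
Component geostrophic relations (x east, y north):
u_g = −(1/(fρ)) ∂P/∂y,  v_g = (1/(fρ)) ∂P/∂x
u_g = −(−3.4×10⁻³)/(1.35×10⁻⁴ × 1.19) = 21.1 m/s;  v_g = (2.4×10⁻³)/(1.35×10⁻⁴ × 1.19) = 14.9 m/s
|V_g| = √(u_g² + v_g²) = 25.9 m/s

26 m/s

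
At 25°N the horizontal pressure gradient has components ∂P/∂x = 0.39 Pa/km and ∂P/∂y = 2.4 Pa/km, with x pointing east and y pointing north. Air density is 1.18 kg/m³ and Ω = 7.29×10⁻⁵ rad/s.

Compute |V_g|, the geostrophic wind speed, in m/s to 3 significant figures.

33.4 m/s

Coriolis parameter at 25°N:
f = 2Ω sin φ = 2 × 7.29×10⁻⁵ × sin 25° = 6.16×10⁻⁵ s⁻¹
Component geostrophic relations (x east, y north):
u_g = −(1/(fρ)) ∂P/∂y,  v_g = (1/(fρ)) ∂P/∂x
u_g = −(2.4×10⁻³)/(6.16×10⁻⁵ × 1.18) = −33.0 m/s;  v_g = (0.39×10⁻³)/(6.16×10⁻⁵ × 1.18) = 5.36 m/s
|V_g| = √(u_g² + v_g²) = 33.4 m/s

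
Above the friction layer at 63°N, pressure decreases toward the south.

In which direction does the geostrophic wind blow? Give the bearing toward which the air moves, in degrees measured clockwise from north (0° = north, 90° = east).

270°

The pressure-gradient force points toward the south (bearing 180°).
Geostrophic balance: in the Northern Hemisphere the Coriolis force deflects motion to the right, so the geostrophic wind blows 90° to the right of the pressure-gradient force (low pressure on the left).
Rotating 180° by 90° clockwise gives 270° — the wind blows toward the west.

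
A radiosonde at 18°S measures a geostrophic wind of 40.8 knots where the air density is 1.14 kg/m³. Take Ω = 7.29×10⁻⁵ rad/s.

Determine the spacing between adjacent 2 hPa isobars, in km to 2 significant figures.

190 km

Coriolis parameter at 18°S:
f = 2Ω sin φ = 2 × 7.29×10⁻⁵ × sin 18° = 4.51×10⁻⁵ s⁻¹
Wind speed in SI: 40.8 knots = 21.0 m/s
Geostrophic balance rearranged: |∂P/∂n| = f ρ V_g
|∂P/∂n| = 4.51×10⁻⁵ × 1.14 × 21.0 = 1.08×10⁻³ Pa/m
Isobar spacing: Δn = ΔP/|∂P/∂n| = 200 Pa / 1.08×10⁻³ Pa/m = 185518 m ≈ 190 km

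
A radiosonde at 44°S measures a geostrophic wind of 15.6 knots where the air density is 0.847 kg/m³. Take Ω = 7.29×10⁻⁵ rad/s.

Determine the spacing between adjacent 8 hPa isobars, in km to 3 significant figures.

1160 km

Coriolis parameter at 44°S:
f = 2Ω sin φ = 2 × 7.29×10⁻⁵ × sin 44° = 1.01×10⁻⁴ s⁻¹
Wind speed in SI: 15.6 knots = 8.03 m/s
Geostrophic balance rearranged: |∂P/∂n| = f ρ V_g
|∂P/∂n| = 1.01×10⁻⁴ × 0.847 × 8.03 = 6.88×10⁻⁴ Pa/m
Isobar spacing: Δn = ΔP/|∂P/∂n| = 800 Pa / 6.88×10⁻⁴ Pa/m = 1162024 m ≈ 1160 km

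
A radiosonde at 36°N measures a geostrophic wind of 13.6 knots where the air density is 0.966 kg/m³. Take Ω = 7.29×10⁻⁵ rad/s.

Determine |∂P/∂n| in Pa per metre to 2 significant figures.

5.8×10⁻⁴ Pa/m

Coriolis parameter at 36°N:
f = 2Ω sin φ = 2 × 7.29×10⁻⁵ × sin 36° = 8.57×10⁻⁵ s⁻¹
Wind speed in SI: 13.6 knots = 7.00 m/s
Geostrophic balance rearranged: |∂P/∂n| = f ρ V_g
|∂P/∂n| = 8.57×10⁻⁵ × 0.966 × 7.00 = 5.79×10⁻⁴ Pa/m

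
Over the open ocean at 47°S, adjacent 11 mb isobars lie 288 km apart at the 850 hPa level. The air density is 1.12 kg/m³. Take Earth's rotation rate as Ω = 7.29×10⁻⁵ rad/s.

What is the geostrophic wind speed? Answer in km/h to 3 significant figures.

115 km/h

Coriolis parameter at 47°S:
f = 2Ω sin φ = 2 × 7.29×10⁻⁵ × sin 47° = 1.07×10⁻⁴ s⁻¹
Pressure gradient: |∂P/∂n| = 1100 Pa / 288000 m = 3.82×10⁻³ Pa/m
Geostrophic balance (pressure-gradient force = Coriolis force):
V_g = (1/(fρ)) |∂P/∂n| = 3.82×10⁻³ / (1.07×10⁻⁴ × 1.12) = 32.0 m/s
Converting: 32.0 m/s × 3.6 = 115 km/h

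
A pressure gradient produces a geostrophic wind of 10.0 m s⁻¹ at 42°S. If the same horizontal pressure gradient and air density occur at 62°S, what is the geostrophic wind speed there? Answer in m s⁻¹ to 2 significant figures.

7.6 m s⁻¹

With the same pressure gradient and density, V_g ∝ 1/f ∝ 1/sin φ.
V₂ = V₁ · sin φ₁ / sin φ₂ = 10.0 × sin 42° / sin 62°
V₂ = 10.0 × 0.6691/0.8829 = 7.6 m s⁻¹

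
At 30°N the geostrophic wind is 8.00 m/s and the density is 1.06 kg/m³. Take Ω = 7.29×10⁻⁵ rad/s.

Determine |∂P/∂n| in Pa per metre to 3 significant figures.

6.18×10⁻⁴ Pa/m

Coriolis parameter at 30°N:
f = 2Ω sin φ = 2 × 7.29×10⁻⁵ × sin 30° = 7.29×10⁻⁵ s⁻¹
Geostrophic balance rearranged: |∂P/∂n| = f ρ V_g
|∂P/∂n| = 7.29×10⁻⁵ × 1.06 × 8.00 = 6.18×10⁻⁴ Pa/m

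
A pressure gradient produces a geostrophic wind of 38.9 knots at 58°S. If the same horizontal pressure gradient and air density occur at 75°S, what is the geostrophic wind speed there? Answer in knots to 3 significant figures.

With the same pressure gradient and density, V_g ∝ 1/f ∝ 1/sin φ.
V₂ = V₁ · sin φ₁ / sin φ₂ = 38.9 × sin 58° / sin 75°
V₂ = 38.9 × 0.8480/0.9659 = 34.2 knots

34.2 knots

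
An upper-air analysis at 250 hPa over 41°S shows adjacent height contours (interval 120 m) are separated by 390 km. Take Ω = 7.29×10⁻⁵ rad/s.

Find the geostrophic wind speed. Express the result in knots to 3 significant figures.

Coriolis parameter at 41°S:
f = 2Ω sin φ = 2 × 7.29×10⁻⁵ × sin 41° = 9.57×10⁻⁵ s⁻¹
Height gradient: |∂Z/∂n| = 120 m / 390000 m = 3.08×10⁻⁴
On a pressure surface, geostrophic balance gives V_g = (g/f)|∂Z/∂n|:
V_g = 9.81 × 3.08×10⁻⁴ / 9.57×10⁻⁵ = 31.6 m/s
Converting: 31.6 m/s × 1.944 = 61.3 knots

61.3 knots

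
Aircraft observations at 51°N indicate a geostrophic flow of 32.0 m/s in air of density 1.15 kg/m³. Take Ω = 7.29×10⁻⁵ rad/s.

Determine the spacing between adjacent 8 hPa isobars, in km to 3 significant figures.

192 km

Coriolis parameter at 51°N:
f = 2Ω sin φ = 2 × 7.29×10⁻⁵ × sin 51° = 1.13×10⁻⁴ s⁻¹
Geostrophic balance rearranged: |∂P/∂n| = f ρ V_g
|∂P/∂n| = 1.13×10⁻⁴ × 1.15 × 32.0 = 4.17×10⁻³ Pa/m
Isobar spacing: Δn = ΔP/|∂P/∂n| = 800 Pa / 4.17×10⁻³ Pa/m = 191859 m ≈ 192 km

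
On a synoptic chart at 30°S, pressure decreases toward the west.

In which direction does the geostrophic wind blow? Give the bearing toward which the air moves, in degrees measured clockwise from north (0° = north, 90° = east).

The pressure-gradient force points toward the west (bearing 270°).
Geostrophic balance: in the Southern Hemisphere the Coriolis force deflects motion to the left, so the geostrophic wind blows 90° to the left of the pressure-gradient force (low pressure on the right).
Rotating 270° by 90° counterclockwise gives 180° — the wind blows toward the south.

180°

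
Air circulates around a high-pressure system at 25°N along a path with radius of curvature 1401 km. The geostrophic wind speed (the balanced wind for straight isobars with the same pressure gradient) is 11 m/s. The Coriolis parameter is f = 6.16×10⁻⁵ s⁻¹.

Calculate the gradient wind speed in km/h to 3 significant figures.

46.6 km/h

Around a high, pressure-gradient force acts outward with centrifugal, so Coriolis balances both:
fV = (1/ρ)|∂P/∂n| + V²/R  →  V² − fR·V + fR·V_g = 0
With fR = 6.16×10⁻⁵ × 1401×10³ m = 86.3 m/s:
V = [fR − √((fR)² − 4 fR V_g)]/2 = [86.3 − √(86.3² − 4×86.3×11)]/2 = 12.9 m/s
Supergeostrophic (V > V_g = 11 m/s), as expected around a high.
Converting: 12.9 m/s × 3.6 = 46.6 km/h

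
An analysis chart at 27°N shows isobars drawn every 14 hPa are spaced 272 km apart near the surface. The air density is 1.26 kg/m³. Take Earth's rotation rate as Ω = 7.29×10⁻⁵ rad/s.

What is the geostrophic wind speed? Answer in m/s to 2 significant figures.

62 m/s

Coriolis parameter at 27°N:
f = 2Ω sin φ = 2 × 7.29×10⁻⁵ × sin 27° = 6.62×10⁻⁵ s⁻¹
Pressure gradient: |∂P/∂n| = 1400 Pa / 272000 m = 5.15×10⁻³ Pa/m
Geostrophic balance (pressure-gradient force = Coriolis force):
V_g = (1/(fρ)) |∂P/∂n| = 5.15×10⁻³ / (6.62×10⁻⁵ × 1.26) = 61.7 m/s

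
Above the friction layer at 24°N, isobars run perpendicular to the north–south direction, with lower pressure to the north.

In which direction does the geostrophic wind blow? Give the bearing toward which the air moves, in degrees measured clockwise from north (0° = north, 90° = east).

The pressure-gradient force points toward the north (bearing 000°).
Geostrophic balance: in the Northern Hemisphere the Coriolis force deflects motion to the right, so the geostrophic wind blows 90° to the right of the pressure-gradient force (low pressure on the left).
Rotating 000° by 90° clockwise gives 090° — the wind blows toward the east.

090°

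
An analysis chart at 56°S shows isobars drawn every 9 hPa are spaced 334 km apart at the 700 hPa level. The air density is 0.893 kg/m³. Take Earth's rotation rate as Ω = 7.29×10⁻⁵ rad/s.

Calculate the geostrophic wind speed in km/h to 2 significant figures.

Coriolis parameter at 56°S:
f = 2Ω sin φ = 2 × 7.29×10⁻⁵ × sin 56° = 1.21×10⁻⁴ s⁻¹
Pressure gradient: |∂P/∂n| = 900 Pa / 334000 m = 2.69×10⁻³ Pa/m
Geostrophic balance (pressure-gradient force = Coriolis force):
V_g = (1/(fρ)) |∂P/∂n| = 2.69×10⁻³ / (1.21×10⁻⁴ × 0.893) = 25.0 m/s
Converting: 25.0 m/s × 3.6 = 90 km/h

90 km/h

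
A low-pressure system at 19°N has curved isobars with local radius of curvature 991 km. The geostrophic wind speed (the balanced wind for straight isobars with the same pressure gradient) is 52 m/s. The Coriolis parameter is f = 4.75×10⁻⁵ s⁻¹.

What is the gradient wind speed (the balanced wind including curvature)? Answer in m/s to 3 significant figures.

31.3 m/s

Around a low, centrifugal force acts outward with Coriolis, so pressure-gradient force balances both:
(1/ρ)|∂P/∂n| = fV + V²/R  →  V² + fR·V − fR·V_g = 0
With fR = 4.75×10⁻⁵ × 991×10³ m = 47.1 m/s:
V = [−fR + √((fR)² + 4 fR V_g)]/2 = [−47.1 + √(47.1² + 4×47.1×52)]/2 = 31.3 m/s
Subgeostrophic (V < V_g = 52 m/s), as expected around a low.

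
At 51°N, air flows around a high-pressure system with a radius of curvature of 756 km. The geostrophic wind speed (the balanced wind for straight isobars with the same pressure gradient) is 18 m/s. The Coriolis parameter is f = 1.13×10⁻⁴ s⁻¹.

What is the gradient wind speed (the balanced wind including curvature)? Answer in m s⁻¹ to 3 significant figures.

25.8 m s⁻¹

Around a high, pressure-gradient force acts outward with centrifugal, so Coriolis balances both:
fV = (1/ρ)|∂P/∂n| + V²/R  →  V² − fR·V + fR·V_g = 0
With fR = 1.13×10⁻⁴ × 756×10³ m = 85.4 m/s:
V = [fR − √((fR)² − 4 fR V_g)]/2 = [85.4 − √(85.4² − 4×85.4×18)]/2 = 25.8 m/s
Supergeostrophic (V > V_g = 18 m/s), as expected around a high.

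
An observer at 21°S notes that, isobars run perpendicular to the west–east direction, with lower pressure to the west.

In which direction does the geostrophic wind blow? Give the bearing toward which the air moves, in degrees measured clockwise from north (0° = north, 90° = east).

The pressure-gradient force points toward the west (bearing 270°).
Geostrophic balance: in the Southern Hemisphere the Coriolis force deflects motion to the left, so the geostrophic wind blows 90° to the left of the pressure-gradient force (low pressure on the right).
Rotating 270° by 90° counterclockwise gives 180° — the wind blows toward the south.

180°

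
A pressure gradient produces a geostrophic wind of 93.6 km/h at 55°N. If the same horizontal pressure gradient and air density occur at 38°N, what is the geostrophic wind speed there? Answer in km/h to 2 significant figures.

With the same pressure gradient and density, V_g ∝ 1/f ∝ 1/sin φ.
V₂ = V₁ · sin φ₁ / sin φ₂ = 93.6 × sin 55° / sin 38°
V₂ = 93.6 × 0.8192/0.6157 = 120 km/h

120 km/h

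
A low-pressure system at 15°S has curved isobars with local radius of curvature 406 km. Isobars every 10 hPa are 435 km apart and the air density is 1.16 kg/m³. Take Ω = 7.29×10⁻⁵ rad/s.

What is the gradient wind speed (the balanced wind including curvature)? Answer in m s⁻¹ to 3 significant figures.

21.7 m s⁻¹

Coriolis parameter at 15°S:
f = 2Ω sin φ = 2 × 7.29×10⁻⁵ × sin 15° = 3.77×10⁻⁵ s⁻¹
Pressure gradient: |∂P/∂n| = 1000 Pa / 435000 m = 2.30×10⁻³ Pa/m
Geostrophic speed: V_g = |∂P/∂n|/(fρ) = 2.30×10⁻³/(3.77×10⁻⁵ × 1.16) = 52.5 m/s
Around a low, centrifugal force acts outward with Coriolis, so pressure-gradient force balances both:
(1/ρ)|∂P/∂n| = fV + V²/R  →  V² + fR·V − fR·V_g = 0
With fR = 3.77×10⁻⁵ × 406×10³ m = 15.3 m/s:
V = [−fR + √((fR)² + 4 fR V_g)]/2 = [−15.3 + √(15.3² + 4×15.3×52.5)]/2 = 21.7 m/s
Subgeostrophic (V < V_g = 52.5 m/s), as expected around a low.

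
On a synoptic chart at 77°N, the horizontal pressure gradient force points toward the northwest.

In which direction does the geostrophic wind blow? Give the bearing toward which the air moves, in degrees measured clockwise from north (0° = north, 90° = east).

045°

The pressure-gradient force points toward the northwest (bearing 315°).
Geostrophic balance: in the Northern Hemisphere the Coriolis force deflects motion to the right, so the geostrophic wind blows 90° to the right of the pressure-gradient force (low pressure on the left).
Rotating 315° by 90° clockwise gives 045° — the wind blows toward the northeast.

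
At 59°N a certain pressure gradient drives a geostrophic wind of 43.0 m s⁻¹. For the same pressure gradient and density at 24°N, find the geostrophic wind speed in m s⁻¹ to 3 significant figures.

90.6 m s⁻¹

With the same pressure gradient and density, V_g ∝ 1/f ∝ 1/sin φ.
V₂ = V₁ · sin φ₁ / sin φ₂ = 43.0 × sin 59° / sin 24°
V₂ = 43.0 × 0.8572/0.4067 = 90.6 m s⁻¹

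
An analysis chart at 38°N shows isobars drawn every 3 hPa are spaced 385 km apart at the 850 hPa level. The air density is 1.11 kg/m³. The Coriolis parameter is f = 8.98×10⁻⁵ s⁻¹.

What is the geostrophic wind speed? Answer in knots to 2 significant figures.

15 knots

Pressure gradient: |∂P/∂n| = 300 Pa / 385000 m = 7.79×10⁻⁴ Pa/m
Geostrophic balance (pressure-gradient force = Coriolis force):
V_g = (1/(fρ)) |∂P/∂n| = 7.79×10⁻⁴ / (8.98×10⁻⁵ × 1.11) = 7.82 m/s
Converting: 7.82 m/s × 1.944 = 15 knots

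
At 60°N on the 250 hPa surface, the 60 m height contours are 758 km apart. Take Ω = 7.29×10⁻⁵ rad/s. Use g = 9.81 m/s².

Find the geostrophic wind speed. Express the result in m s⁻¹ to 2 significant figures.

Coriolis parameter at 60°N:
f = 2Ω sin φ = 2 × 7.29×10⁻⁵ × sin 60° = 1.26×10⁻⁴ s⁻¹
Height gradient: |∂Z/∂n| = 60 m / 758000 m = 7.92×10⁻⁵
On a pressure surface, geostrophic balance gives V_g = (g/f)|∂Z/∂n|:
V_g = 9.81 × 7.92×10⁻⁵ / 1.26×10⁻⁴ = 6.15 m/s

6.1 m s⁻¹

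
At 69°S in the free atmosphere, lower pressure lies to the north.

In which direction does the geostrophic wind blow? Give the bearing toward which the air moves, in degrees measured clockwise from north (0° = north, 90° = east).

The pressure-gradient force points toward the north (bearing 000°).
Geostrophic balance: in the Southern Hemisphere the Coriolis force deflects motion to the left, so the geostrophic wind blows 90° to the left of the pressure-gradient force (low pressure on the right).
Rotating 000° by 90° counterclockwise gives 270° — the wind blows toward the west.

270°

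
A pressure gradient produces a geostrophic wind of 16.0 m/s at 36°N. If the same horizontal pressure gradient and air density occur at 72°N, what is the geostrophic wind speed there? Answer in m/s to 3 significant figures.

9.89 m/s

With the same pressure gradient and density, V_g ∝ 1/f ∝ 1/sin φ.
V₂ = V₁ · sin φ₁ / sin φ₂ = 16.0 × sin 36° / sin 72°
V₂ = 16.0 × 0.5878/0.9511 = 9.89 m/s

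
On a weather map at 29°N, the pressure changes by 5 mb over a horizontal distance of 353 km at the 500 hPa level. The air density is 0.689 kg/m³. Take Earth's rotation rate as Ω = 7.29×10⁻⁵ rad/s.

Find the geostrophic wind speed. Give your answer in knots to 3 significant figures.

56.5 knots

Coriolis parameter at 29°N:
f = 2Ω sin φ = 2 × 7.29×10⁻⁵ × sin 29° = 7.07×10⁻⁵ s⁻¹
Pressure gradient: |∂P/∂n| = 500 Pa / 353000 m = 1.42×10⁻³ Pa/m
Geostrophic balance (pressure-gradient force = Coriolis force):
V_g = (1/(fρ)) |∂P/∂n| = 1.42×10⁻³ / (7.07×10⁻⁵ × 0.689) = 29.1 m/s
Converting: 29.1 m/s × 1.944 = 56.5 knots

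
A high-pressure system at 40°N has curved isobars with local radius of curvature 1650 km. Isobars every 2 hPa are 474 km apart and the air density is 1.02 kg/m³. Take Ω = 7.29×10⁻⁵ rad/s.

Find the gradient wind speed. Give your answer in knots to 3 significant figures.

8.84 knots

Coriolis parameter at 40°N:
f = 2Ω sin φ = 2 × 7.29×10⁻⁵ × sin 40° = 9.37×10⁻⁵ s⁻¹
Pressure gradient: |∂P/∂n| = 200 Pa / 474000 m = 4.22×10⁻⁴ Pa/m
Geostrophic speed: V_g = |∂P/∂n|/(fρ) = 4.22×10⁻⁴/(9.37×10⁻⁵ × 1.02) = 4.41 m/s
Around a high, pressure-gradient force acts outward with centrifugal, so Coriolis balances both:
fV = (1/ρ)|∂P/∂n| + V²/R  →  V² − fR·V + fR·V_g = 0
With fR = 9.37×10⁻⁵ × 1650×10³ m = 155 m/s:
V = [fR − √((fR)² − 4 fR V_g)]/2 = [155 − √(155² − 4×155×4.41)]/2 = 4.55 m/s
Supergeostrophic (V > V_g = 4.41 m/s), as expected around a high.
Converting: 4.55 m/s × 1.944 = 8.84 knots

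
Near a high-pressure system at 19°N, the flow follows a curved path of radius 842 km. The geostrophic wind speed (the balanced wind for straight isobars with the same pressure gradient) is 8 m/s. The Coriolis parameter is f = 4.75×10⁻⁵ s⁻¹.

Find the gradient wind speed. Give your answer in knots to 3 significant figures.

21.5 knots

Around a high, pressure-gradient force acts outward with centrifugal, so Coriolis balances both:
fV = (1/ρ)|∂P/∂n| + V²/R  →  V² − fR·V + fR·V_g = 0
With fR = 4.75×10⁻⁵ × 842×10³ m = 40.0 m/s:
V = [fR − √((fR)² − 4 fR V_g)]/2 = [40.0 − √(40.0² − 4×40.0×8)]/2 = 11.1 m/s
Supergeostrophic (V > V_g = 8 m/s), as expected around a high.
Converting: 11.1 m/s × 1.944 = 21.5 knots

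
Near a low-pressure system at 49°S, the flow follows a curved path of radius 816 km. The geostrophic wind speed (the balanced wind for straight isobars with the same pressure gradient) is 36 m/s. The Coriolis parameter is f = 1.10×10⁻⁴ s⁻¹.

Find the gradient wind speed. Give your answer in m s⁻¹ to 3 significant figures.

Around a low, centrifugal force acts outward with Coriolis, so pressure-gradient force balances both:
(1/ρ)|∂P/∂n| = fV + V²/R  →  V² + fR·V − fR·V_g = 0
With fR = 1.10×10⁻⁴ × 816×10³ m = 89.8 m/s:
V = [−fR + √((fR)² + 4 fR V_g)]/2 = [−89.8 + √(89.8² + 4×89.8×36)]/2 = 27.5 m/s
Subgeostrophic (V < V_g = 36 m/s), as expected around a low.

27.5 m s⁻¹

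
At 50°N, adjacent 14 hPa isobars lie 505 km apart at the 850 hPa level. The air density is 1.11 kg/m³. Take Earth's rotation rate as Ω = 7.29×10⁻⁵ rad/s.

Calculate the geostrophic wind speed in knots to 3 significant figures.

Coriolis parameter at 50°N:
f = 2Ω sin φ = 2 × 7.29×10⁻⁵ × sin 50° = 1.12×10⁻⁴ s⁻¹
Pressure gradient: |∂P/∂n| = 1400 Pa / 505000 m = 2.77×10⁻³ Pa/m
Geostrophic balance (pressure-gradient force = Coriolis force):
V_g = (1/(fρ)) |∂P/∂n| = 2.77×10⁻³ / (1.12×10⁻⁴ × 1.11) = 22.4 m/s
Converting: 22.4 m/s × 1.944 = 43.5 knots

43.5 knots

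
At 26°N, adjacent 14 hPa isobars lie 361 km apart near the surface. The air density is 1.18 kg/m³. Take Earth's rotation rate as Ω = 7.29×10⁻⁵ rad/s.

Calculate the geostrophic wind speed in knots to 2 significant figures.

100 knots

Coriolis parameter at 26°N:
f = 2Ω sin φ = 2 × 7.29×10⁻⁵ × sin 26° = 6.39×10⁻⁵ s⁻¹
Pressure gradient: |∂P/∂n| = 1400 Pa / 361000 m = 3.88×10⁻³ Pa/m
Geostrophic balance (pressure-gradient force = Coriolis force):
V_g = (1/(fρ)) |∂P/∂n| = 3.88×10⁻³ / (6.39×10⁻⁵ × 1.18) = 51.4 m/s
Converting: 51.4 m/s × 1.944 = 100 knots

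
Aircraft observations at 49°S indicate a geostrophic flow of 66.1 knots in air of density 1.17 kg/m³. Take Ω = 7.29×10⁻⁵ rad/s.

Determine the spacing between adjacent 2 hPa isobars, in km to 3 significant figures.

45.7 km

Coriolis parameter at 49°S:
f = 2Ω sin φ = 2 × 7.29×10⁻⁵ × sin 49° = 1.10×10⁻⁴ s⁻¹
Wind speed in SI: 66.1 knots = 34.0 m/s
Geostrophic balance rearranged: |∂P/∂n| = f ρ V_g
|∂P/∂n| = 1.10×10⁻⁴ × 1.17 × 34.0 = 4.38×10⁻³ Pa/m
Isobar spacing: Δn = ΔP/|∂P/∂n| = 200 Pa / 4.38×10⁻³ Pa/m = 45684 m ≈ 45.7 km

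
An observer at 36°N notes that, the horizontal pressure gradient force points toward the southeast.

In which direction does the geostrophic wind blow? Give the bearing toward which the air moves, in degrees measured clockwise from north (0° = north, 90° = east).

The pressure-gradient force points toward the southeast (bearing 135°).
Geostrophic balance: in the Northern Hemisphere the Coriolis force deflects motion to the right, so the geostrophic wind blows 90° to the right of the pressure-gradient force (low pressure on the left).
Rotating 135° by 90° clockwise gives 225° — the wind blows toward the southwest.

225°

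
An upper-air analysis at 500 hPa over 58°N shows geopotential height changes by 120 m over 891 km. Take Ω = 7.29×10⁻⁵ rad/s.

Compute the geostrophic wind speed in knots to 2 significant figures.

Coriolis parameter at 58°N:
f = 2Ω sin φ = 2 × 7.29×10⁻⁵ × sin 58° = 1.24×10⁻⁴ s⁻¹
Height gradient: |∂Z/∂n| = 120 m / 891000 m = 1.35×10⁻⁴
On a pressure surface, geostrophic balance gives V_g = (g/f)|∂Z/∂n|:
V_g = 9.81 × 1.35×10⁻⁴ / 1.24×10⁻⁴ = 10.7 m/s
Converting: 10.7 m/s × 1.944 = 21 knots

21 knots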